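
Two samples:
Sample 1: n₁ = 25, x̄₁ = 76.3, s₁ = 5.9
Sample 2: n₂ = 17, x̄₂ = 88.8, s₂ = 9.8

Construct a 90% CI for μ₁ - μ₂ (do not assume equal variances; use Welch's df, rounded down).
(-17.05, -7.95)

Difference: x̄₁ - x̄₂ = -12.50
SE = √(s₁²/n₁ + s₂²/n₂) = √(5.9²/25 + 9.8²/17) = 2.6536
df = 23.89 → 23 (Welch–Satterthwaite, rounded down)
t* = 1.714

CI: -12.50 ± 1.714 · 2.6536 = -12.50 ± 4.55 = (-17.05, -7.95)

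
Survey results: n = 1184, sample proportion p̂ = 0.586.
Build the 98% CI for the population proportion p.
(0.553, 0.619)

Proportion CI:
SE = √(p̂(1-p̂)/n) = √(0.586 · 0.414 / 1184) = 0.01431

z* = 2.326
Margin = z* · SE = 2.326 · 0.01431 = 0.0333

CI: 0.586 ± 0.0333 = (0.553, 0.619)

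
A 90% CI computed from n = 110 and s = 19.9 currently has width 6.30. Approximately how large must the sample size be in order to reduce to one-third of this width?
n ≈ 990

CI width ∝ 1/√n
To reduce width by factor 3, need √n to grow by 3 → need 3² = 9 times as many samples.

Current: n = 110, width = 6.30
New: n = 990, width ≈ 2.08

Width reduced by factor of 6.30/2.08 = 3.03.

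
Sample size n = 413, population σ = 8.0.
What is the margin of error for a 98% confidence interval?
Margin of error = 0.92

Margin of error = z* · σ/√n
= 2.326 · 8.0/√413
= 2.326 · 8.0/20.3224
= 0.92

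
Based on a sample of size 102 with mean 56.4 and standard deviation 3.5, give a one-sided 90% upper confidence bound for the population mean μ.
μ ≤ 56.85

Upper bound (one-sided):
t* = 1.290 (one-sided for 90%)
Upper bound = x̄ + t* · s/√n = 56.4 + 1.290 · 3.5/√102 = 56.85

We are 90% confident that μ ≤ 56.85.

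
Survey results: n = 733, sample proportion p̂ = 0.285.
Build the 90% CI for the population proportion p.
(0.258, 0.312)

Proportion CI:
SE = √(p̂(1-p̂)/n) = √(0.285 · 0.715 / 733) = 0.01667

z* = 1.645
Margin = z* · SE = 1.645 · 0.01667 = 0.0274

CI: 0.285 ± 0.0274 = (0.258, 0.312)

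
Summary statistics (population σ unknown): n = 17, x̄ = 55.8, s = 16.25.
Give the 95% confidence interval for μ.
(47.44, 64.16)

t-interval (σ unknown):
df = n - 1 = 16
t* = 2.120 for 95% confidence

Margin of error = t* · s/√n = 2.120 · 16.25/√17 = 8.36

CI: (47.44, 64.16)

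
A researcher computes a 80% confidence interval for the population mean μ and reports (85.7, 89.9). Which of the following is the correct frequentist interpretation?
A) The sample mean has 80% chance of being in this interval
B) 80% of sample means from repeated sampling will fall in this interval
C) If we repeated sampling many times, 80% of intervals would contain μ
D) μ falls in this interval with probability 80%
C

A) Wrong — x̄ is observed and sits in the interval by construction.
B) Wrong — coverage applies to intervals containing μ, not to future x̄ values.
C) Correct — this is the frequentist long-run coverage interpretation.
D) Wrong — μ is fixed; the randomness lives in the interval, not in μ.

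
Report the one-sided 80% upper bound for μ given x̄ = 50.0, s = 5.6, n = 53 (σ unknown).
μ ≤ 50.65

Upper bound (one-sided):
t* = 0.849 (one-sided for 80%)
Upper bound = x̄ + t* · s/√n = 50.0 + 0.849 · 5.6/√53 = 50.65

We are 80% confident that μ ≤ 50.65.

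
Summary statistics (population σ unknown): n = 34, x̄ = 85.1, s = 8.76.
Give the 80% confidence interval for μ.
(83.13, 87.07)

t-interval (σ unknown):
df = n - 1 = 33
t* = 1.308 for 80% confidence

Margin of error = t* · s/√n = 1.308 · 8.76/√34 = 1.97

CI: (83.13, 87.07)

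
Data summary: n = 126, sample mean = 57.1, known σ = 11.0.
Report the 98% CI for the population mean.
(54.82, 59.38)

z-interval (σ known):
z* = 2.326 for 98% confidence

Margin of error = z* · σ/√n = 2.326 · 11.0/√126 = 2.28

CI: (57.1 - 2.28, 57.1 + 2.28) = (54.82, 59.38)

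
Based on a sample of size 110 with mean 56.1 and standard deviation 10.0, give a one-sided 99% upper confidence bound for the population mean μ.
μ ≤ 58.35

Upper bound (one-sided):
t* = 2.361 (one-sided for 99%)
Upper bound = x̄ + t* · s/√n = 56.1 + 2.361 · 10.0/√110 = 58.35

We are 99% confident that μ ≤ 58.35.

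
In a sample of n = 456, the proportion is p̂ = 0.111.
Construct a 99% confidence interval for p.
(0.073, 0.149)

Proportion CI:
SE = √(p̂(1-p̂)/n) = √(0.111 · 0.889 / 456) = 0.01471

z* = 2.576
Margin = z* · SE = 2.576 · 0.01471 = 0.0379

CI: 0.111 ± 0.0379 = (0.073, 0.149)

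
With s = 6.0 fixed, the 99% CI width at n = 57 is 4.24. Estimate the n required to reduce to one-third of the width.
n ≈ 513

CI width ∝ 1/√n
To reduce width by factor 3, need √n to grow by 3 → need 3² = 9 times as many samples.

Current: n = 57, width = 4.24
New: n = 513, width ≈ 1.37

Width reduced by factor of 4.24/1.37 = 3.09.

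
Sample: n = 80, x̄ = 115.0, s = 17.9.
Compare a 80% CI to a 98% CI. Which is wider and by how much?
98% CI is wider by 4.33

df = 79
80% CI: t* = 1.292, (112.41, 117.59), width = 2 · t* · s/√n = 5.17
98% CI: t* = 2.374, (110.25, 119.75), width = 2 · t* · s/√n = 9.50

The 98% CI is wider by 9.50 - 5.17 = 4.33.
Higher confidence requires a wider interval.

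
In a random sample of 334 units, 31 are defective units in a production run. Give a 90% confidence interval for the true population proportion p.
(0.067, 0.119)

Proportion CI:
p̂ = 31/334 = 0.09281
SE = √(p̂(1-p̂)/n) = √(0.09281 · 0.90719 / 334) = 0.01588

z* = 1.645
Margin = z* · SE = 1.645 · 0.01588 = 0.0261

CI: 0.09281 ± 0.0261 = (0.067, 0.119)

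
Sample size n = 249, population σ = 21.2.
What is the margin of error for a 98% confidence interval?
Margin of error = 3.12

Margin of error = z* · σ/√n
= 2.326 · 21.2/√249
= 2.326 · 21.2/15.7797
= 3.12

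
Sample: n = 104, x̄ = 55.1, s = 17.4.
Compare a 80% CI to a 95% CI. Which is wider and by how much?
95% CI is wider by 2.37

df = 103
80% CI: t* = 1.290, (52.90, 57.30), width = 2 · t* · s/√n = 4.40
95% CI: t* = 1.983, (51.72, 58.48), width = 2 · t* · s/√n = 6.77

The 95% CI is wider by 6.77 - 4.40 = 2.37.
Higher confidence requires a wider interval.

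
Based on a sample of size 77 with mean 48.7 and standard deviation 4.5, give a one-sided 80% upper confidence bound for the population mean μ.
μ ≤ 49.13

Upper bound (one-sided):
t* = 0.846 (one-sided for 80%)
Upper bound = x̄ + t* · s/√n = 48.7 + 0.846 · 4.5/√77 = 49.13

We are 80% confident that μ ≤ 49.13.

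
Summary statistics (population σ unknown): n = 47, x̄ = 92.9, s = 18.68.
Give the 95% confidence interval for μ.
(87.42, 98.38)

t-interval (σ unknown):
df = n - 1 = 46
t* = 2.013 for 95% confidence

Margin of error = t* · s/√n = 2.013 · 18.68/√47 = 5.48

CI: (87.42, 98.38)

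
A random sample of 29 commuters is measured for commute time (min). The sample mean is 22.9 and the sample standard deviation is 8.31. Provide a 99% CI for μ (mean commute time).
(18.64, 27.16)

t-interval (σ unknown):
df = n - 1 = 28
t* = 2.763 for 99% confidence

Margin of error = t* · s/√n = 2.763 · 8.31/√29 = 4.26

CI: (18.64, 27.16)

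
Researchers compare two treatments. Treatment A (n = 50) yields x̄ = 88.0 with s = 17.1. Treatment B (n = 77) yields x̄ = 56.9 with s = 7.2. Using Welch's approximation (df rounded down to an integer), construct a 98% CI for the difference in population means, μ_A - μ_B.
(25.00, 37.20)

Difference: x̄₁ - x̄₂ = 31.10
SE = √(s₁²/n₁ + s₂²/n₂) = √(17.1²/50 + 7.2²/77) = 2.5537
df = 60.41 → 60 (Welch–Satterthwaite, rounded down)
t* = 2.390

CI: 31.10 ± 2.390 · 2.5537 = 31.10 ± 6.10 = (25.00, 37.20)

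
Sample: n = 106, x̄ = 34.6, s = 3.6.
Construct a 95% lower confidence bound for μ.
μ ≥ 34.02

Lower bound (one-sided):
t* = 1.659 (one-sided for 95%)
Lower bound = x̄ - t* · s/√n = 34.6 - 1.659 · 3.6/√106 = 34.02

We are 95% confident that μ ≥ 34.02.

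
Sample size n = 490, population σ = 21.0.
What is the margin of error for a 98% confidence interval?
Margin of error = 2.21

Margin of error = z* · σ/√n
= 2.326 · 21.0/√490
= 2.326 · 21.0/22.1359
= 2.21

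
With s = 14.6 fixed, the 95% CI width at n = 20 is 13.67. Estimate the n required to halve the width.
n ≈ 80

CI width ∝ 1/√n
To reduce width by factor 2, need √n to grow by 2 → need 2² = 4 times as many samples.

Current: n = 20, width = 13.67
New: n = 80, width ≈ 6.50

Width reduced by factor of 13.67/6.50 = 2.10.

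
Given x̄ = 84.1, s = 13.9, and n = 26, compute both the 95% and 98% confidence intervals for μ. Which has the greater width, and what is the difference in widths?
98% CI is wider by 2.32

df = 25
95% CI: t* = 2.060, (78.48, 89.72), width = 2 · t* · s/√n = 11.23
98% CI: t* = 2.485, (77.33, 90.87), width = 2 · t* · s/√n = 13.55

The 98% CI is wider by 13.55 - 11.23 = 2.32.
Higher confidence requires a wider interval.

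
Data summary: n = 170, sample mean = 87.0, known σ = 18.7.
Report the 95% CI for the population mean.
(84.19, 89.81)

z-interval (σ known):
z* = 1.960 for 95% confidence

Margin of error = z* · σ/√n = 1.960 · 18.7/√170 = 2.81

CI: (87.0 - 2.81, 87.0 + 2.81) = (84.19, 89.81)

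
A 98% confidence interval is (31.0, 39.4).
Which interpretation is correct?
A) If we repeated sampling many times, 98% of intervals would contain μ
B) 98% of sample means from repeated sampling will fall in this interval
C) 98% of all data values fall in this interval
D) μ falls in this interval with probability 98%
A

A) Correct — this is the frequentist long-run coverage interpretation.
B) Wrong — coverage applies to intervals containing μ, not to future x̄ values.
C) Wrong — a CI is about the parameter μ, not individual data values.
D) Wrong — μ is fixed; the randomness lives in the interval, not in μ.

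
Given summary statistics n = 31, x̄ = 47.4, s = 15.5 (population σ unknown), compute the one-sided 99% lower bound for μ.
μ ≥ 40.56

Lower bound (one-sided):
t* = 2.457 (one-sided for 99%)
Lower bound = x̄ - t* · s/√n = 47.4 - 2.457 · 15.5/√31 = 40.56

We are 99% confident that μ ≥ 40.56.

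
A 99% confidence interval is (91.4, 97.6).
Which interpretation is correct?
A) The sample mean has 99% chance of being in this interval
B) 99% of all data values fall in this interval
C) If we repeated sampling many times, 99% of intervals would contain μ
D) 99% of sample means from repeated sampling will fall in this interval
C

A) Wrong — x̄ is observed and sits in the interval by construction.
B) Wrong — a CI is about the parameter μ, not individual data values.
C) Correct — this is the frequentist long-run coverage interpretation.
D) Wrong — coverage applies to intervals containing μ, not to future x̄ values.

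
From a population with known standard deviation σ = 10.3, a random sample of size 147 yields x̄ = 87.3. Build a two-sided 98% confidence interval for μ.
(85.32, 89.28)

z-interval (σ known):
z* = 2.326 for 98% confidence

Margin of error = z* · σ/√n = 2.326 · 10.3/√147 = 1.98

CI: (87.3 - 1.98, 87.3 + 1.98) = (85.32, 89.28)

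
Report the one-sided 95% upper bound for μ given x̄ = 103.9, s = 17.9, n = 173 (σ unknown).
μ ≤ 106.15

Upper bound (one-sided):
t* = 1.654 (one-sided for 95%)
Upper bound = x̄ + t* · s/√n = 103.9 + 1.654 · 17.9/√173 = 106.15

We are 95% confident that μ ≤ 106.15.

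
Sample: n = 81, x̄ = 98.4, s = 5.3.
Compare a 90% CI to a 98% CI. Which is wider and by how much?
98% CI is wider by 0.84

df = 80
90% CI: t* = 1.664, (97.42, 99.38), width = 2 · t* · s/√n = 1.96
98% CI: t* = 2.374, (97.00, 99.80), width = 2 · t* · s/√n = 2.80

The 98% CI is wider by 2.80 - 1.96 = 0.84.
Higher confidence requires a wider interval.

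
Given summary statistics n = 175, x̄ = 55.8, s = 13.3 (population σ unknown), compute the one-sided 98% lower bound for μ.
μ ≥ 53.72

Lower bound (one-sided):
t* = 2.069 (one-sided for 98%)
Lower bound = x̄ - t* · s/√n = 55.8 - 2.069 · 13.3/√175 = 53.72

We are 98% confident that μ ≥ 53.72.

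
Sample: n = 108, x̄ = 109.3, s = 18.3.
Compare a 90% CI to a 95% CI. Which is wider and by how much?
95% CI is wider by 1.14

df = 107
90% CI: t* = 1.659, (106.38, 112.22), width = 2 · t* · s/√n = 5.84
95% CI: t* = 1.982, (105.81, 112.79), width = 2 · t* · s/√n = 6.98

The 95% CI is wider by 6.98 - 5.84 = 1.14.
Higher confidence requires a wider interval.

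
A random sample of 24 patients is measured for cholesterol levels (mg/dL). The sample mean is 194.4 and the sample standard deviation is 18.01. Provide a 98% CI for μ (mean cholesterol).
(185.21, 203.59)

t-interval (σ unknown):
df = n - 1 = 23
t* = 2.500 for 98% confidence

Margin of error = t* · s/√n = 2.500 · 18.01/√24 = 9.19

CI: (185.21, 203.59)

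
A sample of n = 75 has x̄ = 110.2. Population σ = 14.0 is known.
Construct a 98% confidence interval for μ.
(106.44, 113.96)

z-interval (σ known):
z* = 2.326 for 98% confidence

Margin of error = z* · σ/√n = 2.326 · 14.0/√75 = 3.76

CI: (110.2 - 3.76, 110.2 + 3.76) = (106.44, 113.96)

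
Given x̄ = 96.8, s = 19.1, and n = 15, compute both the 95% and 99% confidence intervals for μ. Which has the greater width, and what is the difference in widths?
99% CI is wider by 8.20

df = 14
95% CI: t* = 2.145, (86.22, 107.38), width = 2 · t* · s/√n = 21.16
99% CI: t* = 2.977, (82.12, 111.48), width = 2 · t* · s/√n = 29.36

The 99% CI is wider by 29.36 - 21.16 = 8.20.
Higher confidence requires a wider interval.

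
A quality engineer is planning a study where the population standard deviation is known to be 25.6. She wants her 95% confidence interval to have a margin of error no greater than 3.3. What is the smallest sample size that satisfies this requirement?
n ≥ 232

For margin E ≤ 3.3:
n ≥ (z* · σ / E)²
n ≥ (1.960 · 25.6 / 3.3)²
n ≥ 231.19

Minimum n = 232 (rounding up)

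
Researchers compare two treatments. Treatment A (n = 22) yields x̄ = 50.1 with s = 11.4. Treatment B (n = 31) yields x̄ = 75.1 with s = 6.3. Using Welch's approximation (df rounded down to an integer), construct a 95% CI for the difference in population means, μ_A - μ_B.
(-30.47, -19.53)

Difference: x̄₁ - x̄₂ = -25.00
SE = √(s₁²/n₁ + s₂²/n₂) = √(11.4²/22 + 6.3²/31) = 2.6810
df = 30.10 → 30 (Welch–Satterthwaite, rounded down)
t* = 2.042

CI: -25.00 ± 2.042 · 2.6810 = -25.00 ± 5.47 = (-30.47, -19.53)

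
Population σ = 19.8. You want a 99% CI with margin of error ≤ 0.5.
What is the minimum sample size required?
n ≥ 10406

For margin E ≤ 0.5:
n ≥ (z* · σ / E)²
n ≥ (2.576 · 19.8 / 0.5)²
n ≥ 10405.96

Minimum n = 10406 (rounding up)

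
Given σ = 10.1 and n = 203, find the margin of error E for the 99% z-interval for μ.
Margin of error = 1.83

Margin of error = z* · σ/√n
= 2.576 · 10.1/√203
= 2.576 · 10.1/14.2478
= 1.83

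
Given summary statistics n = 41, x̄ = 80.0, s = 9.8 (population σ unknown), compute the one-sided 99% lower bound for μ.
μ ≥ 76.29

Lower bound (one-sided):
t* = 2.423 (one-sided for 99%)
Lower bound = x̄ - t* · s/√n = 80.0 - 2.423 · 9.8/√41 = 76.29

We are 99% confident that μ ≥ 76.29.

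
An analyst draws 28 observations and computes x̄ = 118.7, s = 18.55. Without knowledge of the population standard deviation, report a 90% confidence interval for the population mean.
(112.73, 124.67)

t-interval (σ unknown):
df = n - 1 = 27
t* = 1.703 for 90% confidence

Margin of error = t* · s/√n = 1.703 · 18.55/√28 = 5.97

CI: (112.73, 124.67)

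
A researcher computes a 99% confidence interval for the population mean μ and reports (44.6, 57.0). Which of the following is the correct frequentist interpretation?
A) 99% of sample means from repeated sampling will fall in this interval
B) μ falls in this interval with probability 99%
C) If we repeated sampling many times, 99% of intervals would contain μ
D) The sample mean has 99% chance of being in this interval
C

A) Wrong — coverage applies to intervals containing μ, not to future x̄ values.
B) Wrong — μ is fixed; the randomness lives in the interval, not in μ.
C) Correct — this is the frequentist long-run coverage interpretation.
D) Wrong — x̄ is observed and sits in the interval by construction.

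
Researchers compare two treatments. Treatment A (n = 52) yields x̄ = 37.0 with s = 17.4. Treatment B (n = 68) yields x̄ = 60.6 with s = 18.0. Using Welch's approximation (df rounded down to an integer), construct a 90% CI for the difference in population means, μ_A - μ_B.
(-29.00, -18.20)

Difference: x̄₁ - x̄₂ = -23.60
SE = √(s₁²/n₁ + s₂²/n₂) = √(17.4²/52 + 18.0²/68) = 3.2538
df = 111.69 → 111 (Welch–Satterthwaite, rounded down)
t* = 1.659

CI: -23.60 ± 1.659 · 3.2538 = -23.60 ± 5.40 = (-29.00, -18.20)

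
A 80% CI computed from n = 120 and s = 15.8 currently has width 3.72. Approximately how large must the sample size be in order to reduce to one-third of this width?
n ≈ 1080

CI width ∝ 1/√n
To reduce width by factor 3, need √n to grow by 3 → need 3² = 9 times as many samples.

Current: n = 120, width = 3.72
New: n = 1080, width ≈ 1.23

Width reduced by factor of 3.72/1.23 = 3.02.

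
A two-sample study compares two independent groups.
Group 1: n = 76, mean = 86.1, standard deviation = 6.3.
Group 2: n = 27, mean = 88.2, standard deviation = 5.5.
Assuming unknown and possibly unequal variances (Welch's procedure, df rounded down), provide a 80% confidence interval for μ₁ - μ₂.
(-3.76, -0.44)

Difference: x̄₁ - x̄₂ = -2.10
SE = √(s₁²/n₁ + s₂²/n₂) = √(6.3²/76 + 5.5²/27) = 1.2816
df = 51.97 → 51 (Welch–Satterthwaite, rounded down)
t* = 1.298

CI: -2.10 ± 1.298 · 1.2816 = -2.10 ± 1.66 = (-3.76, -0.44)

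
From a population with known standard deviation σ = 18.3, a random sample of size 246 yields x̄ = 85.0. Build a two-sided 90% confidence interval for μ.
(83.08, 86.92)

z-interval (σ known):
z* = 1.645 for 90% confidence

Margin of error = z* · σ/√n = 1.645 · 18.3/√246 = 1.92

CI: (85.0 - 1.92, 85.0 + 1.92) = (83.08, 86.92)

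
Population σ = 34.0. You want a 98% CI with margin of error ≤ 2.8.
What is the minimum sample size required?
n ≥ 798

For margin E ≤ 2.8:
n ≥ (z* · σ / E)²
n ≥ (2.326 · 34.0 / 2.8)²
n ≥ 797.74

Minimum n = 798 (rounding up)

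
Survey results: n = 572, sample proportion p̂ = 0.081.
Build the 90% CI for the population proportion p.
(0.062, 0.100)

Proportion CI:
SE = √(p̂(1-p̂)/n) = √(0.081 · 0.919 / 572) = 0.01141

z* = 1.645
Margin = z* · SE = 1.645 · 0.01141 = 0.0188

CI: 0.081 ± 0.0188 = (0.062, 0.100)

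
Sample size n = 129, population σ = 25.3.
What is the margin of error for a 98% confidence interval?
Margin of error = 5.18

Margin of error = z* · σ/√n
= 2.326 · 25.3/√129
= 2.326 · 25.3/11.3578
= 5.18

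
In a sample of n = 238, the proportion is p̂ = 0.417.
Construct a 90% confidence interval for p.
(0.364, 0.470)

Proportion CI:
SE = √(p̂(1-p̂)/n) = √(0.417 · 0.583 / 238) = 0.03196

z* = 1.645
Margin = z* · SE = 1.645 · 0.03196 = 0.0526

CI: 0.417 ± 0.0526 = (0.364, 0.470)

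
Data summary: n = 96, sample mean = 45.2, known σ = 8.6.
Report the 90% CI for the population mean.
(43.76, 46.64)

z-interval (σ known):
z* = 1.645 for 90% confidence

Margin of error = z* · σ/√n = 1.645 · 8.6/√96 = 1.44

CI: (45.2 - 1.44, 45.2 + 1.44) = (43.76, 46.64)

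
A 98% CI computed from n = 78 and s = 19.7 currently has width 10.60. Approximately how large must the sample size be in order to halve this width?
n ≈ 312

CI width ∝ 1/√n
To reduce width by factor 2, need √n to grow by 2 → need 2² = 4 times as many samples.

Current: n = 78, width = 10.60
New: n = 312, width ≈ 5.22

Width reduced by factor of 10.60/5.22 = 2.03.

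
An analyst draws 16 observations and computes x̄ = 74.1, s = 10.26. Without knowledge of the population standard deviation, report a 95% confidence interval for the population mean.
(68.63, 79.57)

t-interval (σ unknown):
df = n - 1 = 15
t* = 2.131 for 95% confidence

Margin of error = t* · s/√n = 2.131 · 10.26/√16 = 5.47

CI: (68.63, 79.57)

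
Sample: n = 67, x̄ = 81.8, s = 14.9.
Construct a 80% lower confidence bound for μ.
μ ≥ 80.26

Lower bound (one-sided):
t* = 0.847 (one-sided for 80%)
Lower bound = x̄ - t* · s/√n = 81.8 - 0.847 · 14.9/√67 = 80.26

We are 80% confident that μ ≥ 80.26.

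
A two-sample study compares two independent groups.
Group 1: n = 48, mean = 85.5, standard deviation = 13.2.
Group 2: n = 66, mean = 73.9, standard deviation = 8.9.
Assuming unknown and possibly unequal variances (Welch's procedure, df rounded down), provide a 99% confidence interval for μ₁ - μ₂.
(5.80, 17.40)

Difference: x̄₁ - x̄₂ = 11.60
SE = √(s₁²/n₁ + s₂²/n₂) = √(13.2²/48 + 8.9²/66) = 2.1978
df = 77.12 → 77 (Welch–Satterthwaite, rounded down)
t* = 2.641

CI: 11.60 ± 2.641 · 2.1978 = 11.60 ± 5.80 = (5.80, 17.40)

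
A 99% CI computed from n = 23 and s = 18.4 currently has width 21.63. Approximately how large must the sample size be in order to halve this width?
n ≈ 92

CI width ∝ 1/√n
To reduce width by factor 2, need √n to grow by 2 → need 2² = 4 times as many samples.

Current: n = 23, width = 21.63
New: n = 92, width ≈ 10.09

Width reduced by factor of 21.63/10.09 = 2.14.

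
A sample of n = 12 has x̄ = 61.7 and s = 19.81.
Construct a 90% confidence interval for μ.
(51.43, 71.97)

t-interval (σ unknown):
df = n - 1 = 11
t* = 1.796 for 90% confidence

Margin of error = t* · s/√n = 1.796 · 19.81/√12 = 10.27

CI: (51.43, 71.97)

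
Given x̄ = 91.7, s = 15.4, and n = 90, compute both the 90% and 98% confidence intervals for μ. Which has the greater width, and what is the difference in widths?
98% CI is wider by 2.29

df = 89
90% CI: t* = 1.662, (89.00, 94.40), width = 2 · t* · s/√n = 5.40
98% CI: t* = 2.369, (87.85, 95.55), width = 2 · t* · s/√n = 7.69

The 98% CI is wider by 7.69 - 5.40 = 2.29.
Higher confidence requires a wider interval.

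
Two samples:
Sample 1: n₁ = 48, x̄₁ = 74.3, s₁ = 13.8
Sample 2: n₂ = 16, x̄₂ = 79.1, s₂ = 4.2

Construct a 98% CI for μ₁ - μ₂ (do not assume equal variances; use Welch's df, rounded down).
(-10.18, 0.58)

Difference: x̄₁ - x̄₂ = -4.80
SE = √(s₁²/n₁ + s₂²/n₂) = √(13.8²/48 + 4.2²/16) = 2.2517
df = 61.80 → 61 (Welch–Satterthwaite, rounded down)
t* = 2.389

CI: -4.80 ± 2.389 · 2.2517 = -4.80 ± 5.38 = (-10.18, 0.58)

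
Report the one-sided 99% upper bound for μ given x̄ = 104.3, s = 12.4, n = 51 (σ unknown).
μ ≤ 108.47

Upper bound (one-sided):
t* = 2.403 (one-sided for 99%)
Upper bound = x̄ + t* · s/√n = 104.3 + 2.403 · 12.4/√51 = 108.47

We are 99% confident that μ ≤ 108.47.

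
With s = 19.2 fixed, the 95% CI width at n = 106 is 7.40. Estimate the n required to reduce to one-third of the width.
n ≈ 954

CI width ∝ 1/√n
To reduce width by factor 3, need √n to grow by 3 → need 3² = 9 times as many samples.

Current: n = 106, width = 7.40
New: n = 954, width ≈ 2.44

Width reduced by factor of 7.40/2.44 = 3.03.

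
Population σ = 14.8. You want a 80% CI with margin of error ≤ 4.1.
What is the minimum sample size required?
n ≥ 22

For margin E ≤ 4.1:
n ≥ (z* · σ / E)²
n ≥ (1.282 · 14.8 / 4.1)²
n ≥ 21.42

Minimum n = 22 (rounding up)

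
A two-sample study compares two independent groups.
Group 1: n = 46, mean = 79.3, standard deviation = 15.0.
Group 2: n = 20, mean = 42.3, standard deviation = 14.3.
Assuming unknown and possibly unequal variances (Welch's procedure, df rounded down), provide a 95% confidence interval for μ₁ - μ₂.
(29.12, 44.88)

Difference: x̄₁ - x̄₂ = 37.00
SE = √(s₁²/n₁ + s₂²/n₂) = √(15.0²/46 + 14.3²/20) = 3.8879
df = 37.87 → 37 (Welch–Satterthwaite, rounded down)
t* = 2.026

CI: 37.00 ± 2.026 · 3.8879 = 37.00 ± 7.88 = (29.12, 44.88)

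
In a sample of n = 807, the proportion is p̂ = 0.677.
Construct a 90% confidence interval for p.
(0.650, 0.704)

Proportion CI:
SE = √(p̂(1-p̂)/n) = √(0.677 · 0.323 / 807) = 0.01646

z* = 1.645
Margin = z* · SE = 1.645 · 0.01646 = 0.0271

CI: 0.677 ± 0.0271 = (0.650, 0.704)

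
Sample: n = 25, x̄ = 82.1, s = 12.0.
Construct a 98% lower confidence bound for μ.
μ ≥ 76.89

Lower bound (one-sided):
t* = 2.172 (one-sided for 98%)
Lower bound = x̄ - t* · s/√n = 82.1 - 2.172 · 12.0/√25 = 76.89

We are 98% confident that μ ≥ 76.89.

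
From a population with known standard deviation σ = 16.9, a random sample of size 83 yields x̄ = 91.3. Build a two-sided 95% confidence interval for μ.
(87.66, 94.94)

z-interval (σ known):
z* = 1.960 for 95% confidence

Margin of error = z* · σ/√n = 1.960 · 16.9/√83 = 3.64

CI: (91.3 - 3.64, 91.3 + 3.64) = (87.66, 94.94)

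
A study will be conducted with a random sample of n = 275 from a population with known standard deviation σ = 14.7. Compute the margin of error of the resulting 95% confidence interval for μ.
Margin of error = 1.74

Margin of error = z* · σ/√n
= 1.960 · 14.7/√275
= 1.960 · 14.7/16.5831
= 1.74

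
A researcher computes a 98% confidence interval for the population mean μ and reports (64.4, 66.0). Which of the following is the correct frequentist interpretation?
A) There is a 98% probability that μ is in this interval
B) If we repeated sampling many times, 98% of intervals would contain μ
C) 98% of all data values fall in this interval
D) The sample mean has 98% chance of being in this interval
B

A) Wrong — μ is fixed; the randomness lives in the interval, not in μ.
B) Correct — this is the frequentist long-run coverage interpretation.
C) Wrong — a CI is about the parameter μ, not individual data values.
D) Wrong — x̄ is observed and sits in the interval by construction.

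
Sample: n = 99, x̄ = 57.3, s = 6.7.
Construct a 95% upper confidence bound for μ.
μ ≤ 58.42

Upper bound (one-sided):
t* = 1.661 (one-sided for 95%)
Upper bound = x̄ + t* · s/√n = 57.3 + 1.661 · 6.7/√99 = 58.42

We are 95% confident that μ ≤ 58.42.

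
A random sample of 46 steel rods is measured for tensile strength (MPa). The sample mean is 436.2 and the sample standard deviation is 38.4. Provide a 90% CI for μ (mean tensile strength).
(426.69, 445.71)

t-interval (σ unknown):
df = n - 1 = 45
t* = 1.679 for 90% confidence

Margin of error = t* · s/√n = 1.679 · 38.4/√46 = 9.51

CI: (426.69, 445.71)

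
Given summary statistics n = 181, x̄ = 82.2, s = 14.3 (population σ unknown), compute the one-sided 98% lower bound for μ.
μ ≥ 80.00

Lower bound (one-sided):
t* = 2.069 (one-sided for 98%)
Lower bound = x̄ - t* · s/√n = 82.2 - 2.069 · 14.3/√181 = 80.00

We are 98% confident that μ ≥ 80.00.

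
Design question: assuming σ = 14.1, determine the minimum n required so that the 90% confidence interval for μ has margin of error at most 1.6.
n ≥ 211

For margin E ≤ 1.6:
n ≥ (z* · σ / E)²
n ≥ (1.645 · 14.1 / 1.6)²
n ≥ 210.15

Minimum n = 211 (rounding up)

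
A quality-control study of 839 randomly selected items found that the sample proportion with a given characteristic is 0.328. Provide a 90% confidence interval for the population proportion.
(0.301, 0.355)

Proportion CI:
SE = √(p̂(1-p̂)/n) = √(0.328 · 0.672 / 839) = 0.01621

z* = 1.645
Margin = z* · SE = 1.645 · 0.01621 = 0.0267

CI: 0.328 ± 0.0267 = (0.301, 0.355)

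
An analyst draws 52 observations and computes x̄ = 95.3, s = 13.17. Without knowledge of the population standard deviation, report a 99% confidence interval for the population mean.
(90.41, 100.19)

t-interval (σ unknown):
df = n - 1 = 51
t* = 2.676 for 99% confidence

Margin of error = t* · s/√n = 2.676 · 13.17/√52 = 4.89

CI: (90.41, 100.19)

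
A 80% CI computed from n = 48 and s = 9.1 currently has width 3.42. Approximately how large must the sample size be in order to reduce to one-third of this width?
n ≈ 432

CI width ∝ 1/√n
To reduce width by factor 3, need √n to grow by 3 → need 3² = 9 times as many samples.

Current: n = 48, width = 3.42
New: n = 432, width ≈ 1.12

Width reduced by factor of 3.42/1.12 = 3.05.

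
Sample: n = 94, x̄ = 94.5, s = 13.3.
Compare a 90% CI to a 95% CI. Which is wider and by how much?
95% CI is wider by 0.89

df = 93
90% CI: t* = 1.661, (92.22, 96.78), width = 2 · t* · s/√n = 4.56
95% CI: t* = 1.986, (91.78, 97.22), width = 2 · t* · s/√n = 5.45

The 95% CI is wider by 5.45 - 4.56 = 0.89.
Higher confidence requires a wider interval.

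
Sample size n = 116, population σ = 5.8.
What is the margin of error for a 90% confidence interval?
Margin of error = 0.89

Margin of error = z* · σ/√n
= 1.645 · 5.8/√116
= 1.645 · 5.8/10.7703
= 0.89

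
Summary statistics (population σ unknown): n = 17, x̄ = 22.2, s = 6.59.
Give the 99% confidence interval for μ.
(17.53, 26.87)

t-interval (σ unknown):
df = n - 1 = 16
t* = 2.921 for 99% confidence

Margin of error = t* · s/√n = 2.921 · 6.59/√17 = 4.67

CI: (17.53, 26.87)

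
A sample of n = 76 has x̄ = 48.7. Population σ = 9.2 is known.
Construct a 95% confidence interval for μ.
(46.63, 50.77)

z-interval (σ known):
z* = 1.960 for 95% confidence

Margin of error = z* · σ/√n = 1.960 · 9.2/√76 = 2.07

CI: (48.7 - 2.07, 48.7 + 2.07) = (46.63, 50.77)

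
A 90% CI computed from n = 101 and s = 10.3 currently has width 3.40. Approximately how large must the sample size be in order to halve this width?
n ≈ 404

CI width ∝ 1/√n
To reduce width by factor 2, need √n to grow by 2 → need 2² = 4 times as many samples.

Current: n = 101, width = 3.40
New: n = 404, width ≈ 1.69

Width reduced by factor of 3.40/1.69 = 2.01.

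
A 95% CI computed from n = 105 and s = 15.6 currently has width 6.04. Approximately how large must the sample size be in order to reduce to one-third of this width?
n ≈ 945

CI width ∝ 1/√n
To reduce width by factor 3, need √n to grow by 3 → need 3² = 9 times as many samples.

Current: n = 105, width = 6.04
New: n = 945, width ≈ 1.99

Width reduced by factor of 6.04/1.99 = 3.04.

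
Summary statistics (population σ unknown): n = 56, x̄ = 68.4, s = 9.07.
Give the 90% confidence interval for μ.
(66.37, 70.43)

t-interval (σ unknown):
df = n - 1 = 55
t* = 1.673 for 90% confidence

Margin of error = t* · s/√n = 1.673 · 9.07/√56 = 2.03

CI: (66.37, 70.43)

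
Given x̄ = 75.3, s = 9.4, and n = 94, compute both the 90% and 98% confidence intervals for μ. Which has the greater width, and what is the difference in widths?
98% CI is wider by 1.37

df = 93
90% CI: t* = 1.661, (73.69, 76.91), width = 2 · t* · s/√n = 3.22
98% CI: t* = 2.367, (73.01, 77.59), width = 2 · t* · s/√n = 4.59

The 98% CI is wider by 4.59 - 3.22 = 1.37.
Higher confidence requires a wider interval.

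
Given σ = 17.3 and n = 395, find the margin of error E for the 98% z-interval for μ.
Margin of error = 2.02

Margin of error = z* · σ/√n
= 2.326 · 17.3/√395
= 2.326 · 17.3/19.8746
= 2.02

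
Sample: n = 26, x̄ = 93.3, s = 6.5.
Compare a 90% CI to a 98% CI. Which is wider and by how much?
98% CI is wider by 1.99

df = 25
90% CI: t* = 1.708, (91.12, 95.48), width = 2 · t* · s/√n = 4.35
98% CI: t* = 2.485, (90.13, 96.47), width = 2 · t* · s/√n = 6.34

The 98% CI is wider by 6.34 - 4.35 = 1.99.
Higher confidence requires a wider interval.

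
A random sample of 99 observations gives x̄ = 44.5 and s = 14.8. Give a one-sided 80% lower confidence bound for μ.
μ ≥ 43.24

Lower bound (one-sided):
t* = 0.845 (one-sided for 80%)
Lower bound = x̄ - t* · s/√n = 44.5 - 0.845 · 14.8/√99 = 43.24

We are 80% confident that μ ≥ 43.24.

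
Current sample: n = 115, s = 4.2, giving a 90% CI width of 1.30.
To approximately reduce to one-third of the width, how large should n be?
n ≈ 1035

CI width ∝ 1/√n
To reduce width by factor 3, need √n to grow by 3 → need 3² = 9 times as many samples.

Current: n = 115, width = 1.30
New: n = 1035, width ≈ 0.43

Width reduced by factor of 1.30/0.43 = 3.02.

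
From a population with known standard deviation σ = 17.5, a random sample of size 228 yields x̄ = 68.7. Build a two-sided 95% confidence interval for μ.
(66.43, 70.97)

z-interval (σ known):
z* = 1.960 for 95% confidence

Margin of error = z* · σ/√n = 1.960 · 17.5/√228 = 2.27

CI: (68.7 - 2.27, 68.7 + 2.27) = (66.43, 70.97)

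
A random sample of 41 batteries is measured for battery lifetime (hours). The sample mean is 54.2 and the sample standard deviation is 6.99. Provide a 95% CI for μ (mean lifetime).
(51.99, 56.41)

t-interval (σ unknown):
df = n - 1 = 40
t* = 2.021 for 95% confidence

Margin of error = t* · s/√n = 2.021 · 6.99/√41 = 2.21

CI: (51.99, 56.41)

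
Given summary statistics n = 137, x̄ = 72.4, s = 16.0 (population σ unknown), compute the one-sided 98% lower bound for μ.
μ ≥ 69.56

Lower bound (one-sided):
t* = 2.074 (one-sided for 98%)
Lower bound = x̄ - t* · s/√n = 72.4 - 2.074 · 16.0/√137 = 69.56

We are 98% confident that μ ≥ 69.56.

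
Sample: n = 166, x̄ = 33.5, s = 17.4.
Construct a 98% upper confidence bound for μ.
μ ≤ 36.30

Upper bound (one-sided):
t* = 2.070 (one-sided for 98%)
Upper bound = x̄ + t* · s/√n = 33.5 + 2.070 · 17.4/√166 = 36.30

We are 98% confident that μ ≤ 36.30.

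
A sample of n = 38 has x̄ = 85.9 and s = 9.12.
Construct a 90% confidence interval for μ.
(83.40, 88.40)

t-interval (σ unknown):
df = n - 1 = 37
t* = 1.687 for 90% confidence

Margin of error = t* · s/√n = 1.687 · 9.12/√38 = 2.50

CI: (83.40, 88.40)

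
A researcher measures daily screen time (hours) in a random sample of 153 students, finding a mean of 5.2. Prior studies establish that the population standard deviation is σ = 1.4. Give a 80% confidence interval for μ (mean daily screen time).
(5.05, 5.35)

z-interval (σ known):
z* = 1.282 for 80% confidence

Margin of error = z* · σ/√n = 1.282 · 1.4/√153 = 0.15

CI: (5.2 - 0.15, 5.2 + 0.15) = (5.05, 5.35)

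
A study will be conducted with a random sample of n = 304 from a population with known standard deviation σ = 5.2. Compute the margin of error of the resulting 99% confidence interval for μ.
Margin of error = 0.77

Margin of error = z* · σ/√n
= 2.576 · 5.2/√304
= 2.576 · 5.2/17.4356
= 0.77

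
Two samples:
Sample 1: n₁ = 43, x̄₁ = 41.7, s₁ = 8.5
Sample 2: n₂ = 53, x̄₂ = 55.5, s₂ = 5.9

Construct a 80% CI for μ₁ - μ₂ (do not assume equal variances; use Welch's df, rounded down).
(-15.78, -11.82)

Difference: x̄₁ - x̄₂ = -13.80
SE = √(s₁²/n₁ + s₂²/n₂) = √(8.5²/43 + 5.9²/53) = 1.5287
df = 72.33 → 72 (Welch–Satterthwaite, rounded down)
t* = 1.293

CI: -13.80 ± 1.293 · 1.5287 = -13.80 ± 1.98 = (-15.78, -11.82)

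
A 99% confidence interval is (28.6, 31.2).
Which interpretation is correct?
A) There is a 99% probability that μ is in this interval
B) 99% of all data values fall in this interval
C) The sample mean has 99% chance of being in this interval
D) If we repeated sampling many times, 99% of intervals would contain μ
D

A) Wrong — μ is fixed; the randomness lives in the interval, not in μ.
B) Wrong — a CI is about the parameter μ, not individual data values.
C) Wrong — x̄ is observed and sits in the interval by construction.
D) Correct — this is the frequentist long-run coverage interpretation.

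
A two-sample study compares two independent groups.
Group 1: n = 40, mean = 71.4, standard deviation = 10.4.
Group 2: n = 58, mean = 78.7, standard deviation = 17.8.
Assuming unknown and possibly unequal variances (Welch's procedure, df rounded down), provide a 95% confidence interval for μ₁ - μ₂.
(-12.98, -1.62)

Difference: x̄₁ - x̄₂ = -7.30
SE = √(s₁²/n₁ + s₂²/n₂) = √(10.4²/40 + 17.8²/58) = 2.8578
df = 93.80 → 93 (Welch–Satterthwaite, rounded down)
t* = 1.986

CI: -7.30 ± 1.986 · 2.8578 = -7.30 ± 5.68 = (-12.98, -1.62)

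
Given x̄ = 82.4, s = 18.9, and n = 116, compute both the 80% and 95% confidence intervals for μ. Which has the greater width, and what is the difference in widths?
95% CI is wider by 2.43

df = 115
80% CI: t* = 1.289, (80.14, 84.66), width = 2 · t* · s/√n = 4.52
95% CI: t* = 1.981, (78.92, 85.88), width = 2 · t* · s/√n = 6.95

The 95% CI is wider by 6.95 - 4.52 = 2.43.
Higher confidence requires a wider interval.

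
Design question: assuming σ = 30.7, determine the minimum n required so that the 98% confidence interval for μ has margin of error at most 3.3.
n ≥ 469

For margin E ≤ 3.3:
n ≥ (z* · σ / E)²
n ≥ (2.326 · 30.7 / 3.3)²
n ≥ 468.24

Minimum n = 469 (rounding up)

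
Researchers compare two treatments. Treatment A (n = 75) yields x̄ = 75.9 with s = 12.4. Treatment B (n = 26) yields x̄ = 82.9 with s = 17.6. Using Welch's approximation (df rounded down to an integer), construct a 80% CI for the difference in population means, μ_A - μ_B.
(-11.88, -2.12)

Difference: x̄₁ - x̄₂ = -7.00
SE = √(s₁²/n₁ + s₂²/n₂) = √(12.4²/75 + 17.6²/26) = 3.7368
df = 34.00 → 34 (Welch–Satterthwaite, rounded down)
t* = 1.307

CI: -7.00 ± 1.307 · 3.7368 = -7.00 ± 4.88 = (-11.88, -2.12)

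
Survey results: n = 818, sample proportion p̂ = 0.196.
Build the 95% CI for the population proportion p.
(0.169, 0.223)

Proportion CI:
SE = √(p̂(1-p̂)/n) = √(0.196 · 0.804 / 818) = 0.01388

z* = 1.960
Margin = z* · SE = 1.960 · 0.01388 = 0.0272

CI: 0.196 ± 0.0272 = (0.169, 0.223)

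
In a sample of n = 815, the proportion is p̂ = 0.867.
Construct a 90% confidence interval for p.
(0.847, 0.887)

Proportion CI:
SE = √(p̂(1-p̂)/n) = √(0.867 · 0.133 / 815) = 0.01189

z* = 1.645
Margin = z* · SE = 1.645 · 0.01189 = 0.0196

CI: 0.867 ± 0.0196 = (0.847, 0.887)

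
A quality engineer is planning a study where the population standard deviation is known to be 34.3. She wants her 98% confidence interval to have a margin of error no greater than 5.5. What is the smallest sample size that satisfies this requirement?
n ≥ 211

For margin E ≤ 5.5:
n ≥ (z* · σ / E)²
n ≥ (2.326 · 34.3 / 5.5)²
n ≥ 210.42

Minimum n = 211 (rounding up)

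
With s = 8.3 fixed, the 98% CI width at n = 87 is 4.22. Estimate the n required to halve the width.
n ≈ 348

CI width ∝ 1/√n
To reduce width by factor 2, need √n to grow by 2 → need 2² = 4 times as many samples.

Current: n = 87, width = 4.22
New: n = 348, width ≈ 2.08

Width reduced by factor of 4.22/2.08 = 2.03.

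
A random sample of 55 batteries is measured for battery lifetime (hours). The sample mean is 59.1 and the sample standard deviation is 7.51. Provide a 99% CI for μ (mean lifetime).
(56.40, 61.80)

t-interval (σ unknown):
df = n - 1 = 54
t* = 2.670 for 99% confidence

Margin of error = t* · s/√n = 2.670 · 7.51/√55 = 2.70

CI: (56.40, 61.80)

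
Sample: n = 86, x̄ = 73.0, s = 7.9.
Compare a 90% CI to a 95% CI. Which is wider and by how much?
95% CI is wider by 0.56

df = 85
90% CI: t* = 1.663, (71.58, 74.42), width = 2 · t* · s/√n = 2.83
95% CI: t* = 1.988, (71.31, 74.69), width = 2 · t* · s/√n = 3.39

The 95% CI is wider by 3.39 - 2.83 = 0.56.
Higher confidence requires a wider interval.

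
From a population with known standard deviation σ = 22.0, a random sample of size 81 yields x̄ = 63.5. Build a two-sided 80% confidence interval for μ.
(60.37, 66.63)

z-interval (σ known):
z* = 1.282 for 80% confidence

Margin of error = z* · σ/√n = 1.282 · 22.0/√81 = 3.13

CI: (63.5 - 3.13, 63.5 + 3.13) = (60.37, 66.63)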